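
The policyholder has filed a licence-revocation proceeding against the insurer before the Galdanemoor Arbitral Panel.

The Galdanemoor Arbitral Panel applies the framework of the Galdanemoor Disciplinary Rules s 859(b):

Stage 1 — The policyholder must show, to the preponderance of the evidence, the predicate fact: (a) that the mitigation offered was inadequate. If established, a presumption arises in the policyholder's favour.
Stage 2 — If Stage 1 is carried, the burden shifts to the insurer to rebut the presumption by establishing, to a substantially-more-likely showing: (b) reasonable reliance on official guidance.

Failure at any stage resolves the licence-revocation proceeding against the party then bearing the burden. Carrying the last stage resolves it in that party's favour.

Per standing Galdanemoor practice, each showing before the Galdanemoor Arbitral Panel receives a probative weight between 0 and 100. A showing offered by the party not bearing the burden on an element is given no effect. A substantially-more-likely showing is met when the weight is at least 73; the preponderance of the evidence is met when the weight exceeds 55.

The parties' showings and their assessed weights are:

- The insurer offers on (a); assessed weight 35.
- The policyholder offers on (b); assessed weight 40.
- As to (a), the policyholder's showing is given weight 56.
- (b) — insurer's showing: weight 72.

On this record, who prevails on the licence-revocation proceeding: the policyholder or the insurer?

policyholder

Stage 1 (policyholder, the preponderance of the evidence, weight exceeds 55): (a) 56 (insurer's 35 disregarded) > 55 — meets.
  All elements met. The burden passes to the insurer.
Stage 2 (insurer, a substantially-more-likely showing, weight is at least 73): (b) 72 (policyholder's 40 disregarded) < 73 — fails.
  Not every element is met, so the insurer fails to carry Stage 2.
So the policyholder prevails.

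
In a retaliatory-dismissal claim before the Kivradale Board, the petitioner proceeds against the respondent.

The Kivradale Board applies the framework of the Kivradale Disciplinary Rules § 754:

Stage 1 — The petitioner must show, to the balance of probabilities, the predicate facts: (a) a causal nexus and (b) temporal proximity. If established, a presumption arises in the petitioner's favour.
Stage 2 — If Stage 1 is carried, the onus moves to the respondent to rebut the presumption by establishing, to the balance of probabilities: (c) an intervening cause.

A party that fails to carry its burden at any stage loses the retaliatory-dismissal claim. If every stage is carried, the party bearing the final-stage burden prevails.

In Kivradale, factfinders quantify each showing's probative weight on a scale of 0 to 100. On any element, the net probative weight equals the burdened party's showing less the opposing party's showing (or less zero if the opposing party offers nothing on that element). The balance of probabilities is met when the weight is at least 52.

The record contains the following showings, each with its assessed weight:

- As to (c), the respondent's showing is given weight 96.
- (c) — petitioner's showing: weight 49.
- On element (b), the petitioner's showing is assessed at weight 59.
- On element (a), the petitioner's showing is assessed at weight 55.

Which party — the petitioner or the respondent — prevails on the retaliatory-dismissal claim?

At Stage 1 the petitioner must meet the balance of probabilities (weight is at least 52): on (a) the weight is 55, which does reach 52, so (a) meets the standard; on (b) the weight is 59, ≥ 52, so (b) meets the standard.
  The petitioner carries Stage 1; the respondent now bears the burden.
At Stage 2 the respondent must meet the balance of probabilities (weight is at least 52): on (c) the weight is 96 less the opposing 49 gives net 47, < 52, so (c) does not meet the standard.
  Not every element is met, so the respondent fails to carry Stage 2.
The analysis ends at Stage 2; the petitioner prevails.

petitioner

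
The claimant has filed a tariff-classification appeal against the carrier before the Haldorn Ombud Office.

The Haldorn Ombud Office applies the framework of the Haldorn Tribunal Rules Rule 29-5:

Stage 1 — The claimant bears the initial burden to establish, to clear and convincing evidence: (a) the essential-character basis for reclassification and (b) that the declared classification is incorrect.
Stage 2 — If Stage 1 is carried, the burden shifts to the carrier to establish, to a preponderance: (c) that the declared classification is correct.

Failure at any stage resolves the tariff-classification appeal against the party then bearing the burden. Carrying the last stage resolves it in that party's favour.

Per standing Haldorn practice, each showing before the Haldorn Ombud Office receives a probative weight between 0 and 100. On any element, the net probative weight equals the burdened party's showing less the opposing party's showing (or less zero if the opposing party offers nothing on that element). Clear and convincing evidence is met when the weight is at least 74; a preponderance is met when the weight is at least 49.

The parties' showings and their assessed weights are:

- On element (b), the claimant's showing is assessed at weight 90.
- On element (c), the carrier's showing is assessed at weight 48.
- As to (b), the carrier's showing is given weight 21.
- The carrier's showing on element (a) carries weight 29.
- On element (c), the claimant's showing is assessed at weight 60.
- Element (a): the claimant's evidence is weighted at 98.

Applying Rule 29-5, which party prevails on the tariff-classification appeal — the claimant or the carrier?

At Stage 1 the claimant must meet clear and convincing evidence (weight is at least 74): on (a) the weight is 98 less the opposing 29 gives net 69, which does not reach 74, so (a) does not meet the standard; on (b) the weight is 90 less the opposing 21 gives net 69, which does not reach 74, so (b) does not meet the standard.
  The claimant does not carry Stage 1.
So the carrier prevails.

carrier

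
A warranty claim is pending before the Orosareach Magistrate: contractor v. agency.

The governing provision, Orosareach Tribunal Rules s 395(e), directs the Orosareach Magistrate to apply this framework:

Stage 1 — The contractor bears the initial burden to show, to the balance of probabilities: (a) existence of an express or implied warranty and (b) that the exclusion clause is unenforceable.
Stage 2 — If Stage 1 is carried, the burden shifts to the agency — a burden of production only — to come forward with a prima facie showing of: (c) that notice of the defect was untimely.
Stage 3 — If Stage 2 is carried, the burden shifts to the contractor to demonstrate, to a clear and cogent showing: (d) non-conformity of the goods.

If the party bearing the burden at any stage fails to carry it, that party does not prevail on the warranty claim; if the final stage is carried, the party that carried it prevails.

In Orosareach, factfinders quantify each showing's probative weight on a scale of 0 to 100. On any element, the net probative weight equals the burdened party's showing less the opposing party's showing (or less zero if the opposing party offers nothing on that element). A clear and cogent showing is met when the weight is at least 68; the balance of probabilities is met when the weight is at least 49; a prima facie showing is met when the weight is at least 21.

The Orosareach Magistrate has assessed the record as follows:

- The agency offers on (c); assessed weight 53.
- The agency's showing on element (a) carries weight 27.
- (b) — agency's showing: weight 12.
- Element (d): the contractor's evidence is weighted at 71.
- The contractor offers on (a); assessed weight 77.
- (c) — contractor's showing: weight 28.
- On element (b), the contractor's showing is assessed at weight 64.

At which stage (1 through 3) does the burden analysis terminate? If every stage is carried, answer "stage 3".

Stage 1 — burden on contractor; standard: the balance of probabilities (weight is at least 49).
    (a): 77 − 27 = 50 ≥ 49 [met]
    (b): 64 − 12 = 52 ≥ 49 [met]
  All elements met. The burden passes to the agency.
Stage 2 — burden on agency; standard: a prima facie showing (weight is at least 21).
    (c): 53 − 28 = 25 ≥ 21 [met]
  Stage 2 carried; the burden shifts to the contractor.
Stage 3 — burden on contractor; standard: a clear and cogent showing (weight is at least 68).
    (d): 71 ≥ 68 [met]
  Stage 3 carried; the final stage is satisfied.
With every stage satisfied, the contractor prevails.

stage 3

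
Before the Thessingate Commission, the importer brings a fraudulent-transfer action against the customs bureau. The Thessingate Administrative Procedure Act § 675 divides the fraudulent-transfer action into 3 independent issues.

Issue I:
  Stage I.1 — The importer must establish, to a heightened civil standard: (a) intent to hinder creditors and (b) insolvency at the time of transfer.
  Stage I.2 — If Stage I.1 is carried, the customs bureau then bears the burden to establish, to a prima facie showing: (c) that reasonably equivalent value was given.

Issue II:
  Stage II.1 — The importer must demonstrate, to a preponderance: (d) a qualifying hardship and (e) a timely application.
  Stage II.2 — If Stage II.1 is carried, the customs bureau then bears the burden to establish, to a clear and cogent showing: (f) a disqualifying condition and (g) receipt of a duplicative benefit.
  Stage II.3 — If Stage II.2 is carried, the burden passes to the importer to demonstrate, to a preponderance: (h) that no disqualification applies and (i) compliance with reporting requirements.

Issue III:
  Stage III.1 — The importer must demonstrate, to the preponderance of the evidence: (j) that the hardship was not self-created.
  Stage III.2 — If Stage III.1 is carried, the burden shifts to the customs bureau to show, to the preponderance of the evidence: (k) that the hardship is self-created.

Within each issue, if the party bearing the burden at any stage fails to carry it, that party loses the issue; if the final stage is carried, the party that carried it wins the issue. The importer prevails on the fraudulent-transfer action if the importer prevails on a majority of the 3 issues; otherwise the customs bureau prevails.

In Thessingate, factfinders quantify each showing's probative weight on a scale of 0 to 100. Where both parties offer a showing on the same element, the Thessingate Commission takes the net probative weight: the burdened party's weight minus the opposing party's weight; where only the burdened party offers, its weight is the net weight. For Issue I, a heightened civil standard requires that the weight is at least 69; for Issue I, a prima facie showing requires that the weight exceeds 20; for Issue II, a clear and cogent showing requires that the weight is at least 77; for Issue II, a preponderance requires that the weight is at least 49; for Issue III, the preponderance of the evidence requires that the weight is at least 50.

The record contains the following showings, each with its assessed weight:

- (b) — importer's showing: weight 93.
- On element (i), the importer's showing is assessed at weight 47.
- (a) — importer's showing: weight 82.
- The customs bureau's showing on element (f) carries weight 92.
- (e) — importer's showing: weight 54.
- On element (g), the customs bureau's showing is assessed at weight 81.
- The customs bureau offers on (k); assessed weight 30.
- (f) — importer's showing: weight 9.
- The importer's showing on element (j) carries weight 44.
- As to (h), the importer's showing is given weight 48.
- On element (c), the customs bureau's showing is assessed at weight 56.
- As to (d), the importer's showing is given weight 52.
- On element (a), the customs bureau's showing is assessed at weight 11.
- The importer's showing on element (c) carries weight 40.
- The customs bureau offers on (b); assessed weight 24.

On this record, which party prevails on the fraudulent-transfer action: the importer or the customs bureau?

customs bureau

— Issue I —
Stage I.1 — burden on importer; standard: a heightened civil standard (weight is at least 69).
    (a): 82 − 11 = 71 ≥ 69 [met]
    (b): 93 − 24 = 69 ≥ 69 [met]
  Stage I.1 is satisfied; the onus moves to the customs bureau.
Stage I.2 — burden on customs bureau; standard: a prima facie showing (weight exceeds 20).
    (c): 56 − 40 = 16 ≤ 20 [not met]
  Stage I.2 not carried; the customs bureau fails its burden.
So the importer prevails on this issue.
— Issue II —
Stage II.1 — burden on importer; standard: a preponderance (weight is at least 49).
    (d): 52 ≥ 49 [met]
    (e): 54 ≥ 49 [met]
  All elements met. The burden passes to the customs bureau.
Stage II.2 — burden on customs bureau; standard: a clear and cogent showing (weight is at least 77).
    (f): 92 − 9 = 83 ≥ 77 [met]
    (g): 81 ≥ 77 [met]
  All elements met. The burden passes to the importer.
Stage II.3 — burden on importer; standard: a preponderance (weight is at least 49).
    (h): 48 < 49 [not met]
    (i): 47 < 49 [not met]
  Stage II.3 not carried; the importer fails its burden.
So the customs bureau prevails on this issue.
— Issue III —
Stage III.1 (importer, the preponderance of the evidence, weight is at least 50): (j) 44 < 50 — fails.
  The importer does not carry Stage III.1.
The analysis ends at Stage III.1; the customs bureau prevails on this issue.
Per-issue: Issue I → importer; Issue II → customs bureau; Issue III → customs bureau. The importer must prevail on a majority of issues; overall, the customs bureau prevails.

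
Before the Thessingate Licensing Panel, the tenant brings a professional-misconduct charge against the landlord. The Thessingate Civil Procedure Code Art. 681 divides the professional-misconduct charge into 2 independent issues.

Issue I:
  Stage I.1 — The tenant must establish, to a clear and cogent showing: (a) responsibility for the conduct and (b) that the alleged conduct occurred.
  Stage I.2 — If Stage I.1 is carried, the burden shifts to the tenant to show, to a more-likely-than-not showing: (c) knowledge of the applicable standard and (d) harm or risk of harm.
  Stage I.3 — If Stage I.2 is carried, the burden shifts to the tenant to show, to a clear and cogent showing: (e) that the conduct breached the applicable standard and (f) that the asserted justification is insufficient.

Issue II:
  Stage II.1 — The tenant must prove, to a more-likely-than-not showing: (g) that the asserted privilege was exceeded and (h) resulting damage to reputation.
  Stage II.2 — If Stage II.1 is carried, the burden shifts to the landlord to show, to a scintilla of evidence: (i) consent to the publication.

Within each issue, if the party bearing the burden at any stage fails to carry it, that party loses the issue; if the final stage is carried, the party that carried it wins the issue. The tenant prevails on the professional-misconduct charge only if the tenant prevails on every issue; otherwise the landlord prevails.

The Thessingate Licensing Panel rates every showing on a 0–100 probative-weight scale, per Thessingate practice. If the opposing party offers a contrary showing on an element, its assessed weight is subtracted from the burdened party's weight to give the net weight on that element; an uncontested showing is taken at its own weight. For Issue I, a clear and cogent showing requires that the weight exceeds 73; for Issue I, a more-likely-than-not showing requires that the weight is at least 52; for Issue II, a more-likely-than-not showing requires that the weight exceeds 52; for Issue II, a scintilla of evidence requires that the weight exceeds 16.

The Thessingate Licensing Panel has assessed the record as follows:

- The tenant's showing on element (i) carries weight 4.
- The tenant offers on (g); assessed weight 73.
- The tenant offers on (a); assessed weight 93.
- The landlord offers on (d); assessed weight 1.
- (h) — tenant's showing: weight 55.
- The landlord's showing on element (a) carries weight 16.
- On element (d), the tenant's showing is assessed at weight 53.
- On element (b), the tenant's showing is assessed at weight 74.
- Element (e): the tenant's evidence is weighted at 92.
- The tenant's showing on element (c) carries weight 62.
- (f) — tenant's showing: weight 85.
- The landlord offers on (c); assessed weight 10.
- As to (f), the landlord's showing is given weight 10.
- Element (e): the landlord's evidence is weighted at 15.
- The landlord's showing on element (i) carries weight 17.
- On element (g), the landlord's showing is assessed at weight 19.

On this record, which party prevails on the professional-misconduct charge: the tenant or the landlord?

tenant

— Issue I —
At Stage I.1 the tenant must meet a clear and cogent showing (weight exceeds 73): on (a) the weight is 93 less the opposing 16 gives net 77, > 73, so (a) meets the standard; on (b) the weight is 74, which does exceed 73, so (b) meets the standard.
  Stage I.1 carried; the burden remains with the tenant.
At Stage I.2 the tenant must meet a more-likely-than-not showing (weight is at least 52): on (c) the weight is 62 less the opposing 10 gives net 52, which does reach 52, so (c) meets the standard; on (d) the weight is 53 less the opposing 1 gives net 52, which does reach 52, so (d) meets the standard.
  All elements met. The tenant retains the burden for Stage I.3.
At Stage I.3 the tenant must meet a clear and cogent showing (weight exceeds 73): on (e) the weight is 92 less the opposing 15 gives net 77, which does exceed 73, so (e) meets the standard; on (f) the weight is 85 less the opposing 10 gives net 75, > 73, so (f) meets the standard.
  The tenant carries the last stage.
All stages carried — the tenant prevails on this issue.
— Issue II —
Stage II.1 — burden on tenant; standard: a more-likely-than-not showing (weight exceeds 52).
    (g): 73 − 19 = 54 > 52 [met]
    (h): 55 > 52 [met]
  Stage II.1 carried; the burden shifts to the landlord.
Stage II.2 — burden on landlord; standard: a scintilla of evidence (weight exceeds 16).
    (i): 17 − 4 = 13 ≤ 16 [not met]
  The landlord does not carry Stage II.2.
So the tenant prevails on this issue.
Per-issue: Issue I → tenant; Issue II → tenant. The tenant must prevail on every issue; overall, the tenant prevails.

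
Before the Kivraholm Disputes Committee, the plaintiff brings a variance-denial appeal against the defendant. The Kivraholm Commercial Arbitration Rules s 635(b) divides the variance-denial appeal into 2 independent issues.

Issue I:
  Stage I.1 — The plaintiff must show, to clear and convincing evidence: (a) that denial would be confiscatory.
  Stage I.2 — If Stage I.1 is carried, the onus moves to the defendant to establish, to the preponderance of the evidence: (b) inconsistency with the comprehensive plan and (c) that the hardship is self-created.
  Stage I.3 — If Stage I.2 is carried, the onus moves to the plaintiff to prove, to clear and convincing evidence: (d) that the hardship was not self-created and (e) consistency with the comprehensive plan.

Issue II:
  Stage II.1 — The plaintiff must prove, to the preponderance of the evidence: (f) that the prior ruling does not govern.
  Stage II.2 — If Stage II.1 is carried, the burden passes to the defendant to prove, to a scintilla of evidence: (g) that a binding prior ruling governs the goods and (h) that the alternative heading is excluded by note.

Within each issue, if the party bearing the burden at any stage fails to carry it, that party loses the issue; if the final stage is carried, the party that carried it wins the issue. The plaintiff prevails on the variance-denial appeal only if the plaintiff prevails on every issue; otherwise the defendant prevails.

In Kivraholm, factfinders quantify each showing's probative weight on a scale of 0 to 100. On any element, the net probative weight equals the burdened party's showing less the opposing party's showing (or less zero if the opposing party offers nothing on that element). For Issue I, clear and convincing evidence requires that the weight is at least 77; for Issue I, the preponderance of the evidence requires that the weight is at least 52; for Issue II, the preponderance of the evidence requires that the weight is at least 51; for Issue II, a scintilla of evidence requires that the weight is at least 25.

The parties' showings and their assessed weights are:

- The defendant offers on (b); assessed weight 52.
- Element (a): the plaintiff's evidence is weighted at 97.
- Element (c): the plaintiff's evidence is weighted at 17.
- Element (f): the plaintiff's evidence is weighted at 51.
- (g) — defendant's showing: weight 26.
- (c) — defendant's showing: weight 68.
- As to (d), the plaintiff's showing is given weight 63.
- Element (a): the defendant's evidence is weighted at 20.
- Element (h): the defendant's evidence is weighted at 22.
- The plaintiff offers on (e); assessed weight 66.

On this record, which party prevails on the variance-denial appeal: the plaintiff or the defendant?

— Issue I —
Stage I.1 (plaintiff, clear and convincing evidence, weight is at least 77): (a) net 97−20=77 ≥ 77 — meets.
  Stage I.1 carried; the burden shifts to the defendant.
Stage I.2 (defendant, the preponderance of the evidence, weight is at least 52): (b) 52 ≥ 52 — meets; (c) net 68−17=51 < 52 — fails.
  Not every element is met, so the defendant fails to carry Stage I.2.
The analysis ends at Stage I.2; the plaintiff prevails on this issue.
— Issue II —
Stage II.1 — burden on plaintiff; standard: the preponderance of the evidence (weight is at least 51).
    (f): 51 ≥ 51 [met]
  The plaintiff carries Stage II.1; the defendant now bears the burden.
Stage II.2 — burden on defendant; standard: a scintilla of evidence (weight is at least 25).
    (g): 26 ≥ 25 [met]
    (h): 22 < 25 [not met]
  Not every element is met, so the defendant fails to carry Stage II.2.
The analysis ends at Stage II.2; the plaintiff prevails on this issue.
Per-issue: Issue I → plaintiff; Issue II → plaintiff. The plaintiff must prevail on every issue; overall, the plaintiff prevails.

plaintiff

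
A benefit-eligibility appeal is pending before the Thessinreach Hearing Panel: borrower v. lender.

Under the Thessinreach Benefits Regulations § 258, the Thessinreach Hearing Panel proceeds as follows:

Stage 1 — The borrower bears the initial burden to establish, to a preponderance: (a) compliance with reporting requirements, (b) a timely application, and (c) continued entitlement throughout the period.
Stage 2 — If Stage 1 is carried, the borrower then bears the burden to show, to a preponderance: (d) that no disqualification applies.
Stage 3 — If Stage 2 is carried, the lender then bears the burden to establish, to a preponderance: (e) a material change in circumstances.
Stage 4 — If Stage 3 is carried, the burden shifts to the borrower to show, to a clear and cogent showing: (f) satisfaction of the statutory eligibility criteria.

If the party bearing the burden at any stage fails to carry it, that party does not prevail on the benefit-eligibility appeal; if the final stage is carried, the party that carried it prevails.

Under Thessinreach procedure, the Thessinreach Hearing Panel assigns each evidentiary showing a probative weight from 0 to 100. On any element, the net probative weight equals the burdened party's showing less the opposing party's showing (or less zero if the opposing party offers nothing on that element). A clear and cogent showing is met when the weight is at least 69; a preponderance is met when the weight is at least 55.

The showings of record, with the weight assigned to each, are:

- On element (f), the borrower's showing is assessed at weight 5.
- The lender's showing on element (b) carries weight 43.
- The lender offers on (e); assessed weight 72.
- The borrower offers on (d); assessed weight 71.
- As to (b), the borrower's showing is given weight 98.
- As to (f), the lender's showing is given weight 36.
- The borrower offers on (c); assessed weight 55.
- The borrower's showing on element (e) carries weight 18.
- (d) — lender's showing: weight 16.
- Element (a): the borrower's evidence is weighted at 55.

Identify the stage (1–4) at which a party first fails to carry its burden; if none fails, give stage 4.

At Stage 1 the borrower must meet a preponderance (weight is at least 55): on (a) the weight is 55, ≥ 55, so (a) meets the standard; on (b) the weight is 98 less the opposing 43 gives net 55, ≥ 55, so (b) meets the standard; on (c) the weight is 55, ≥ 55, so (c) meets the standard.
  Stage 1 is satisfied; the borrower continues to bear the burden.
At Stage 2 the borrower must meet a preponderance (weight is at least 55): on (d) the weight is 71 less the opposing 16 gives net 55, which does reach 55, so (d) meets the standard.
  Stage 2 carried; the burden shifts to the lender.
At Stage 3 the lender must meet a preponderance (weight is at least 55): on (e) the weight is 72 less the opposing 18 gives net 54, which does not reach 55, so (e) does not meet the standard.
  Stage 3 not carried; the lender fails its burden.
So the borrower prevails.

stage 3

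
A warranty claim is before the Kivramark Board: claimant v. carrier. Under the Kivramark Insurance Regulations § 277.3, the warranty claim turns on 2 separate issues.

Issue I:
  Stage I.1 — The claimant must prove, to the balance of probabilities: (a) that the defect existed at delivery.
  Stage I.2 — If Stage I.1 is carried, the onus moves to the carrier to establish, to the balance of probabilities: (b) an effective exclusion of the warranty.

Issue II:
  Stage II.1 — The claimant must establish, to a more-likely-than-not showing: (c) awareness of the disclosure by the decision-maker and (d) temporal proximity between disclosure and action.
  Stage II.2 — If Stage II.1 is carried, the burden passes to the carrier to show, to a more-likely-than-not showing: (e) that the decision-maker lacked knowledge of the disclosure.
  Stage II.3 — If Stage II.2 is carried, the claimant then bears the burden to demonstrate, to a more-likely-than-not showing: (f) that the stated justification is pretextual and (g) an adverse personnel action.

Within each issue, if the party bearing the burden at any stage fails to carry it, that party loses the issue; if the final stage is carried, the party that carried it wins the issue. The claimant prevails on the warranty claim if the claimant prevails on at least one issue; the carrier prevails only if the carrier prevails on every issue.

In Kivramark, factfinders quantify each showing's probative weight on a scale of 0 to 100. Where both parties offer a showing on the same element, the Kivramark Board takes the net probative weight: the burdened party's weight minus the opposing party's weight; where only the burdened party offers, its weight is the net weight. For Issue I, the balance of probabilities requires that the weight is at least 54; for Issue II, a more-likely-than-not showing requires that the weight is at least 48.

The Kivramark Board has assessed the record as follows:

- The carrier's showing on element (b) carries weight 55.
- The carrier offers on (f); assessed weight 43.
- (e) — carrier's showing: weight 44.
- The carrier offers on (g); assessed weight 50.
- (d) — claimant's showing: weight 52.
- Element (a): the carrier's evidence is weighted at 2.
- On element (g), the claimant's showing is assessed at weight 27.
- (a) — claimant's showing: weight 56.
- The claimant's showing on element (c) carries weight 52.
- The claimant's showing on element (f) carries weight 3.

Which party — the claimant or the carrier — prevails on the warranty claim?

claimant

— Issue I —
At Stage I.1 the claimant must meet the balance of probabilities (weight is at least 54): on (a) the weight is 56 less the opposing 2 gives net 54, which does reach 54, so (a) meets the standard.
  Stage I.1 is satisfied; the onus moves to the carrier.
At Stage I.2 the carrier must meet the balance of probabilities (weight is at least 54): on (b) the weight is 55, which does reach 54, so (b) meets the standard.
  Stage I.2 carried; the final stage is satisfied.
All stages carried — the carrier prevails on this issue.
— Issue II —
Stage II.1 — burden on claimant; standard: a more-likely-than-not showing (weight is at least 48).
    (c): 52 ≥ 48 [met]
    (d): 52 ≥ 48 [met]
  All elements met. The burden passes to the carrier.
Stage II.2 — burden on carrier; standard: a more-likely-than-not showing (weight is at least 48).
    (e): 44 < 48 [not met]
  Not every element is met, so the carrier fails to carry Stage II.2.
So the claimant prevails on this issue.
Per-issue: Issue I → carrier; Issue II → claimant. The claimant must prevail on at least one issue; overall, the claimant prevails.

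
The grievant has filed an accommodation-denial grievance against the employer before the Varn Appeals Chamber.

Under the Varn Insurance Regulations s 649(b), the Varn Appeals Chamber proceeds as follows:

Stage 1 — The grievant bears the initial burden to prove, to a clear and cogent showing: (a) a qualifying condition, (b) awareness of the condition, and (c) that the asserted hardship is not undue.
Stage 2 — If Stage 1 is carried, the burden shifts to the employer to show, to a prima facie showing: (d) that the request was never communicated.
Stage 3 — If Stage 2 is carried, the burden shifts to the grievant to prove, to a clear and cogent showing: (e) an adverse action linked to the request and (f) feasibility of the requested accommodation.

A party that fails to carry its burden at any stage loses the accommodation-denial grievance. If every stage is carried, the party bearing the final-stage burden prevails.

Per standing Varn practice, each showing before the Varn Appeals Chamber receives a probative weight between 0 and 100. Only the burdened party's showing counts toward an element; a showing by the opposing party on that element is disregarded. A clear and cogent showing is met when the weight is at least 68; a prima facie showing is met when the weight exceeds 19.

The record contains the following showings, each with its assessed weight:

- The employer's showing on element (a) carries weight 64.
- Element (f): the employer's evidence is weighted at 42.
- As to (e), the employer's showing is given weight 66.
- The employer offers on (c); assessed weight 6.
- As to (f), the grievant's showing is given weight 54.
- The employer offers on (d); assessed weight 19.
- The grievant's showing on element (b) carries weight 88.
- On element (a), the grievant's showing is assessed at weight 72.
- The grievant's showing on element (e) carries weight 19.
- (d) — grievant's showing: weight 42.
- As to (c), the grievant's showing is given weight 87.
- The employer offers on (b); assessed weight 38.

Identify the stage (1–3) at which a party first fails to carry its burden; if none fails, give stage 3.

Stage 1 — burden on grievant; standard: a clear and cogent showing (weight is at least 68).
    (a): 72 (employer's 64 disregarded) ≥ 68 [met]
    (b): 88 (employer's 38 disregarded) ≥ 68 [met]
    (c): 87 (employer's 6 disregarded) ≥ 68 [met]
  The grievant carries Stage 1; the employer now bears the burden.
Stage 2 — burden on employer; standard: a prima facie showing (weight exceeds 19).
    (d): 19 (grievant's 42 disregarded) ≤ 19 [not met]
  Not every element is met, so the employer fails to carry Stage 2.
The grievant prevails.

stage 2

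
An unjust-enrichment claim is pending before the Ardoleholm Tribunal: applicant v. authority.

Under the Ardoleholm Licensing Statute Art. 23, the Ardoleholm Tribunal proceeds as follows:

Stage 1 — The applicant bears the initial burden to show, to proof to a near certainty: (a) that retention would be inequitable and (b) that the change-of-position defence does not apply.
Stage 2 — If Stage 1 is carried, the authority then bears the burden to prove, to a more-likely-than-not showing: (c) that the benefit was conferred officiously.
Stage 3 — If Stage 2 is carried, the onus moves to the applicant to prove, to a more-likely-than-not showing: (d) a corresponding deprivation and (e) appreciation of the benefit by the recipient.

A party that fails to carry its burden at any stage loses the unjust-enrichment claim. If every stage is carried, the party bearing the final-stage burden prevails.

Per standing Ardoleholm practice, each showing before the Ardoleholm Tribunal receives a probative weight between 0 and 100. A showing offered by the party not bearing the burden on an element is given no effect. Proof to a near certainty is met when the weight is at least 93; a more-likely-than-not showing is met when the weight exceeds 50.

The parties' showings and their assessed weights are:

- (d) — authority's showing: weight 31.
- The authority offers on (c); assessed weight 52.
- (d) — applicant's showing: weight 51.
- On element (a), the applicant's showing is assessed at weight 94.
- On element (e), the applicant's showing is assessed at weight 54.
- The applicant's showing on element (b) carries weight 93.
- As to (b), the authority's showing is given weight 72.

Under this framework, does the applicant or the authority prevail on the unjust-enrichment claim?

applicant

At Stage 1 the applicant must meet proof to a near certainty (weight is at least 93): on (a) the weight is 94, which does reach 93, so (a) meets the standard; on (b) the weight is 93 (the authority's 72 is given no effect), which does reach 93, so (b) meets the standard.
  All elements met. The burden passes to the authority.
At Stage 2 the authority must meet a more-likely-than-not showing (weight exceeds 50): on (c) the weight is 52, > 50, so (c) meets the standard.
  Stage 2 carried; the burden shifts to the applicant.
At Stage 3 the applicant must meet a more-likely-than-not showing (weight exceeds 50): on (d) the weight is 51 (the authority's 31 is given no effect), > 50, so (d) meets the standard; on (e) the weight is 54, > 50, so (e) meets the standard.
  The applicant carries the last stage.
All stages carried — the applicant prevails.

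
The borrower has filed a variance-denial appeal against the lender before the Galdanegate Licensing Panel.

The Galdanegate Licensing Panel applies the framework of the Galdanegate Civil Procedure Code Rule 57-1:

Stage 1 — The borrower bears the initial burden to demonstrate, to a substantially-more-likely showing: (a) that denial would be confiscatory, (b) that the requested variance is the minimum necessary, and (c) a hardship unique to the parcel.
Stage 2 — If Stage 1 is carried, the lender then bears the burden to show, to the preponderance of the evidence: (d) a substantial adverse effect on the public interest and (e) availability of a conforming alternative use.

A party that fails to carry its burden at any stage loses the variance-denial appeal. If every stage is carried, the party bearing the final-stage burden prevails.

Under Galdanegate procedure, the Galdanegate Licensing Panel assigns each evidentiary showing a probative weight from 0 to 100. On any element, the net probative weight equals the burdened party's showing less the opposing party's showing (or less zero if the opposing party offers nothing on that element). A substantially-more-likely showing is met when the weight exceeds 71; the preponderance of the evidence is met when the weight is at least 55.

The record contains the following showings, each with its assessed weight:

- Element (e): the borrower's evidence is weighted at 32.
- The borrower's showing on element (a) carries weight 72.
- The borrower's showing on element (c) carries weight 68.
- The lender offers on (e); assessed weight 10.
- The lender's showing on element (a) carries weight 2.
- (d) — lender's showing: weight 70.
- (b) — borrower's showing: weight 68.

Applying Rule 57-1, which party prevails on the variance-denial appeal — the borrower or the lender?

Stage 1 — burden on borrower; standard: a substantially-more-likely showing (weight exceeds 71).
    (a): 72 − 2 = 70 ≤ 71 [not met]
    (b): 68 ≤ 71 [not met]
    (c): 68 ≤ 71 [not met]
  Not every element is met, so the borrower fails to carry Stage 1.
The analysis ends at Stage 1; the lender prevails.

lender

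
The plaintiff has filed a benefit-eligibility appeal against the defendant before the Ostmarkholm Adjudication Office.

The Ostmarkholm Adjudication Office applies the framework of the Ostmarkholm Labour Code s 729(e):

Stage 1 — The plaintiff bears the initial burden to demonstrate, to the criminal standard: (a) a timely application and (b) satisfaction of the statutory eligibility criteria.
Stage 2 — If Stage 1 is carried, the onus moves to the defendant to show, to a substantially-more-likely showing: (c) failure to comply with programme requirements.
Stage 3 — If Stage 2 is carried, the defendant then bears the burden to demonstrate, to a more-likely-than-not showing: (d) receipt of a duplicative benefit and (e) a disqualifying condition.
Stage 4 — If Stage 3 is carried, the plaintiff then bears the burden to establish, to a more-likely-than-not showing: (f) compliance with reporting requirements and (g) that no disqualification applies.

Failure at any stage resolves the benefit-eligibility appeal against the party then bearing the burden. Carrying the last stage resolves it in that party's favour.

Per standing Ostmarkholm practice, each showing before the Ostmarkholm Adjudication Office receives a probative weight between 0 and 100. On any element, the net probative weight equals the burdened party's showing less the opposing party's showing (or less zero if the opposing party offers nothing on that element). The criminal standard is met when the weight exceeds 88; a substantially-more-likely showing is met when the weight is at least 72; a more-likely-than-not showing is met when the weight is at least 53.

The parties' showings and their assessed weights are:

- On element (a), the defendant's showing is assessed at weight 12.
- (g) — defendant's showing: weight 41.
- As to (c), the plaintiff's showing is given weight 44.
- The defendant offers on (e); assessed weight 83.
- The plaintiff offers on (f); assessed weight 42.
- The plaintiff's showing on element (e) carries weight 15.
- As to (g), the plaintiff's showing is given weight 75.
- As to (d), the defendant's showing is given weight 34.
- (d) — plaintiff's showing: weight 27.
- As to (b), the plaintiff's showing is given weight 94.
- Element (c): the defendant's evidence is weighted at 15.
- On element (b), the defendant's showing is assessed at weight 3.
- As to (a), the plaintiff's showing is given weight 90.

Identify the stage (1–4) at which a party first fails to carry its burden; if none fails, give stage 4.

Stage 1 — burden on plaintiff; standard: the criminal standard (weight exceeds 88).
    (a): 90 − 12 = 78 ≤ 88 [not met]
    (b): 94 − 3 = 91 > 88 [met]
  The plaintiff does not carry Stage 1.
The defendant prevails.

stage 1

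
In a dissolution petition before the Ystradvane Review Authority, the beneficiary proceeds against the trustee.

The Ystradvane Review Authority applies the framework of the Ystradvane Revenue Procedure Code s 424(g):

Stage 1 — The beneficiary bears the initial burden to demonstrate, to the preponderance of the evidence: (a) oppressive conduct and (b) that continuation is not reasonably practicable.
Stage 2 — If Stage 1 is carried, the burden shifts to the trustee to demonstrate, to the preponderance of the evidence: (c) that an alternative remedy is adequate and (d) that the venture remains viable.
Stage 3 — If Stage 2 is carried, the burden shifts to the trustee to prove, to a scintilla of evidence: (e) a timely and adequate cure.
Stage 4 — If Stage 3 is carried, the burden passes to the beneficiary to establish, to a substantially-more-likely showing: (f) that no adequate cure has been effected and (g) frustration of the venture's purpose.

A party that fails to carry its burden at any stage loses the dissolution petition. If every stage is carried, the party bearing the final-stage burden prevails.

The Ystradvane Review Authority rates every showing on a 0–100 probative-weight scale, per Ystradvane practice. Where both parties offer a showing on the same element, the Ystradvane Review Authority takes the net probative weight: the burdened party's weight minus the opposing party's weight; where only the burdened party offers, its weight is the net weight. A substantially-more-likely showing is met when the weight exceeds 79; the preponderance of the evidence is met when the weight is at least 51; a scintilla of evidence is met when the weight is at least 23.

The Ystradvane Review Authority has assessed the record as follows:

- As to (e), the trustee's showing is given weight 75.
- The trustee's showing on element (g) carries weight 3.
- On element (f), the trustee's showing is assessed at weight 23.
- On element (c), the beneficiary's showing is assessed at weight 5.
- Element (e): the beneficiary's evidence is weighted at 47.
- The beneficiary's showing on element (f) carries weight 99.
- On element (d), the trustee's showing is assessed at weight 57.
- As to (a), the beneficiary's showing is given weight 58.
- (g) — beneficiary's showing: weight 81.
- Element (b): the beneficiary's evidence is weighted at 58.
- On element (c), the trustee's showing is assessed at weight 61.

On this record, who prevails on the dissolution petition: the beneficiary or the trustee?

trustee

Stage 1 (beneficiary, the preponderance of the evidence, weight is at least 51): (a) 58 ≥ 51 — meets; (b) 58 ≥ 51 — meets.
  All elements met. The burden passes to the trustee.
Stage 2 (trustee, the preponderance of the evidence, weight is at least 51): (c) net 61−5=56 ≥ 51 — meets; (d) 57 ≥ 51 — meets.
  All elements met. The trustee retains the burden for Stage 3.
Stage 3 (trustee, a scintilla of evidence, weight is at least 23): (e) net 75−47=28 ≥ 23 — meets.
  The trustee carries Stage 3; the beneficiary now bears the burden.
Stage 4 (beneficiary, a substantially-more-likely showing, weight exceeds 79): (f) net 99−23=76 ≤ 79 — fails; (g) net 81−3=78 ≤ 79 — fails.
  Stage 4 not carried; the beneficiary fails its burden.
So the trustee prevails.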